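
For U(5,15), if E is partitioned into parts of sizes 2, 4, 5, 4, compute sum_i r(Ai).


r(Ai) = min(|Ai|, 5) for each part.
Sum = min(2,5) + min(4,5) + min(5,5) + min(4,5)
    = 2 + 4 + 5 + 4
    = 15.

15


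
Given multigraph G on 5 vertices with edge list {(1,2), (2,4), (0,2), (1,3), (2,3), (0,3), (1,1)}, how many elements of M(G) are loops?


In a graphic matroid, a loop is a self-loop edge (u,u) with rank 0.
Examining all 7 edges for self-loops...
Self-loops found: (1,1)
Number of loops = 1.

1


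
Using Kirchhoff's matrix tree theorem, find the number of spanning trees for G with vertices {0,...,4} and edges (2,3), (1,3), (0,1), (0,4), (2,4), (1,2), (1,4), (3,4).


By Kirchhoff's matrix tree theorem, the number of spanning trees equals
the determinant of any cofactor of the Laplacian matrix L.
G has 5 vertices and 8 edges.
Computing the (4 x 4) cofactor determinant gives 40.

40


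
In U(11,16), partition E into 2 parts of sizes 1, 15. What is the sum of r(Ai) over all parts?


r(Ai) = min(|Ai|, 11) for each part.
Sum = min(1,11) + min(15,11)
    = 1 + 11
    = 12.

12


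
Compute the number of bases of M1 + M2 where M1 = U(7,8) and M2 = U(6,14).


Bases of a direct sum M1 + M2: |B| = |B(M1)| * |B(M2)|.
|B(U(7,8))| = C(8,7) = 8.
|B(U(6,14))| = C(14,6) = 3003.
Total bases = 8 * 3003 = 24024.

24024


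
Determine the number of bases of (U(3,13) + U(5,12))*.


(M1+M2)* = M1* + M2*.
M1* = U(10,13), bases: C(13,10) = 286.
M2* = U(7,12), bases: C(12,7) = 792.
|B(M*)| = 286 * 792 = 226512.

226512


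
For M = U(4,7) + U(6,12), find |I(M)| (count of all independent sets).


For a direct sum, |I(M1+M2)| = |I(M1)| * |I(M2)|.
|I(U(4,7))| = sum C(7,k) for k=0..4 = 99.
|I(U(6,12))| = sum C(12,k) for k=0..6 = 2510.
Total = 99 * 2510 = 248490.

248490


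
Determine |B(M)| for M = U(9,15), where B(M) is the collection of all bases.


Bases of U(9,15) are all 9-element subsets of the 15-element ground set.
Number of bases = C(15,9).
C(15,9) = 15! / (9! * 6!) = 5005.

5005


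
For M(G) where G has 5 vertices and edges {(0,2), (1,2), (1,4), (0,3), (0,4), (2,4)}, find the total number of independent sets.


An independent set in a graphic matroid is an acyclic edge subset.
G has 5 vertices and 6 edges.
Enumerate all 2^6 = 64 subsets, checking for acyclicity.
Total independent sets = 48.

48


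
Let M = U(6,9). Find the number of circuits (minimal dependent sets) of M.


In U(6,9), circuits are the (7)-element subsets.
Any set of 7 elements is dependent, and removing any one element gives
an independent set of size 6, so it is a minimal dependent set.
Number of circuits = C(9,7) = 9! / (7! * 2!) = 36.

36


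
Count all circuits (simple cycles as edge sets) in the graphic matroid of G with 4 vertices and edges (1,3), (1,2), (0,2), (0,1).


A circuit in a graphic matroid = edge set of a simple cycle.
G has 4 vertices and 4 edges.
Enumerating all minimal edge subsets forming cycles...
Total circuits found: 1.

1


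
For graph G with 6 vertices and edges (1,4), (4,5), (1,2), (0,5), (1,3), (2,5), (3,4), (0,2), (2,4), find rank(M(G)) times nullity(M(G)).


r(M) = |V| - c = 6 - 1 = 5.
nullity = |E| - r(M) = 9 - 5 = 4.
Product = 5 * 4 = 20.

20


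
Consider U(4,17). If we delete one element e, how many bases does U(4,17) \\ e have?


Deleting e from U(4,17) gives U(4,16) since n > r.
Bases of U(4,16) = (16 choose 4) = 1820.

1820


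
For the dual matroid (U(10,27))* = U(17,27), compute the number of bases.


The dual of U(r,n) is U(n-r, n) = U(17,27).
Bases of U(17,27) are all (17)-element subsets.
|B(M*)| = C(27,17) = 8436285.

8436285


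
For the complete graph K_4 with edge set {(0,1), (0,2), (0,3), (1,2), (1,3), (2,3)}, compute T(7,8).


T(K_4; x,y) = x^3 + 3x^2 + 4xy + 2x + y^3 + 3y^2 + 2y.
Substituting x=7, y=8:
= 343 + 147 + 224 + 14 + 512 + 192 + 16
= 1448.

1448


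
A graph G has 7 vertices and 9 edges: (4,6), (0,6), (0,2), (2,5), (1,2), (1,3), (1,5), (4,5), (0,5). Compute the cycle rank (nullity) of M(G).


Cycle rank (nullity) = |E| - r(M) = |E| - (|V| - c).
|E| = 9, |V| = 7, c = 1.
Nullity = 9 - (7 - 1) = 9 - 6 = 3.

3


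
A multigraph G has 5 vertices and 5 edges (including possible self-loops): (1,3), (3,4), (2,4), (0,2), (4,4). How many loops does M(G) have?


In a graphic matroid, a loop is a self-loop edge (u,u) with rank 0.
Examining all 5 edges for self-loops...
Self-loops found: (4,4)
Number of loops = 1.

1


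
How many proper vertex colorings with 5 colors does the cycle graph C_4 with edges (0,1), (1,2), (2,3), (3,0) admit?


P(C_4, k) = (k-1)^4 + (-1)^4*(k-1).
P(5) = (4)^4 + 4
= 256 + 4 = 260.

260


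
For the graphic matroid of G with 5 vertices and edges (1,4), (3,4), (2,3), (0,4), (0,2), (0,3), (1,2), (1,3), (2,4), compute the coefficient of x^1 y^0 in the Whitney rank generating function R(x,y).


R(x,y) = sum over A in 2^E of x^(r(E)-r(A)) * y^(|A|-r(A)).
G has 5 vertices, 9 edges. r(E) = 4.
Enumerate all 2^9 = 512 subsets.
Count subsets with r(E)-r(A)=1 and |A|-r(A)=0: 77.

77


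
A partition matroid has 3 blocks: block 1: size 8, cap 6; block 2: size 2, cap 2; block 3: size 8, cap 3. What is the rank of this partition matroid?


Rank of a partition matroid = sum of min(|Si|, ci) for each block.
= min(8,6) + min(2,2) + min(8,3)
= 6 + 2 + 3
= 11.

11


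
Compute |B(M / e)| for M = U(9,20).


Contracting e from U(9,20) gives U(8,19).
Bases of U(8,19) = (19 choose 8) = 75582.

75582


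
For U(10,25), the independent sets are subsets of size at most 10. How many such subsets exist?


Independent sets of U(10,25) are all subsets of size <= 10.
Count = (25 choose 0) + (25 choose 1) + (25 choose 2) + (25 choose 3) + (25 choose 4) + (25 choose 5) + (25 choose 6) + (25 choose 7) + (25 choose 8) + (25 choose 9) + (25 choose 10)
     = 1 + 25 + 300 + 2300 + 12650 + 53130 + 177100 + 480700 + 1081575 + 2042975 + 3268760
     = 7119516.

7119516


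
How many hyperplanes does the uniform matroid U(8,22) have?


Hyperplanes of U(8,22) are flats of rank 7.
In a uniform matroid, these are exactly the (7)-element subsets.
Count = C(22,7) = 22! / (7! * 15!) = 170544.

170544


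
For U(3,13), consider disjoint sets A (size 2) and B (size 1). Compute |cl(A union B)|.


|A union B| = 2 + 1 = 3 (disjoint).
In U(3,13), cl(S) = S if |S| < 3, else cl(S) = E.
Since 3 >= 3, cl(A union B) = E.
|cl(A union B)| = 13.

13


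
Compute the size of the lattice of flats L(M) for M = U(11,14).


Flats of U(11,14): every subset of size < 11 is a flat, plus E itself.
Count = C(14,0) + C(14,1) + C(14,2) + C(14,3) + C(14,4) + C(14,5) + C(14,6) + C(14,7) + C(14,8) + C(14,9) + C(14,10) + 1
     = 1 + 14 + 91 + 364 + 1001 + 2002 + 3003 + 3432 + 3003 + 2002 + 1001 + 1
     = 15915.

15915


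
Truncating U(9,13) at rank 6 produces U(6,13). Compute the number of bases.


Truncating U(9,13) to rank 6 gives U(6,13).
Bases of U(6,13) are all 6-element subsets of 13 elements.
Number of bases = (13 choose 6) = 1716.

1716


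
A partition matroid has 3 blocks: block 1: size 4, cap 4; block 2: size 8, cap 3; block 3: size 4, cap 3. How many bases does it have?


A basis picks exactly ci elements from block i.
Number of bases = product of C(|Si|, ci).
= C(4,4) * C(8,3) * C(4,3)
= 1 * 56 * 4
= 224.

224


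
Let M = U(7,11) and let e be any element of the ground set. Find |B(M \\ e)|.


Deleting e from U(7,11) gives U(7,10) since n > r.
Bases of U(7,10) = C(10,7) = 10! / (7! * 3!) = 120.

120


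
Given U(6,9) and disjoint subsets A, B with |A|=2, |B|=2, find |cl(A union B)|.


|A union B| = 2 + 2 = 4 (disjoint).
In U(6,9), cl(S) = S if |S| < 6, else cl(S) = E.
Since 4 < 6, cl(A union B) = A union B.
|cl(A union B)| = 4.

4


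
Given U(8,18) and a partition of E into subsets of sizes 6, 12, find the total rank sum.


r(Ai) = min(|Ai|, 8) for each part.
Sum = min(6,8) + min(12,8)
    = 6 + 8
    = 14.

14


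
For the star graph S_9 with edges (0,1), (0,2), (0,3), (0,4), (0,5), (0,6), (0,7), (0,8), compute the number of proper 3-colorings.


P(tree, k) = k * (k-1)^(8) for any tree on 9 vertices.
P(3) = 3 * 2^8 = 3 * 256 = 768.

768


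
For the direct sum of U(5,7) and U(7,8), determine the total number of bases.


Bases of a direct sum M1 + M2: |B| = |B(M1)| * |B(M2)|.
|B(U(5,7))| = C(7,5) = 21.
|B(U(7,8))| = C(8,7) = 8.
Total bases = 21 * 8 = 168.

168


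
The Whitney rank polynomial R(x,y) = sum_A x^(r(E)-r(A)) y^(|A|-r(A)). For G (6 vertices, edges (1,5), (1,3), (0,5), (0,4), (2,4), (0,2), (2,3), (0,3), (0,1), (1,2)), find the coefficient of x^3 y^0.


R(x,y) = sum over A in 2^E of x^(r(E)-r(A)) * y^(|A|-r(A)).
G has 6 vertices, 10 edges. r(E) = 5.
Enumerate all 2^10 = 1024 subsets.
Count subsets with r(E)-r(A)=3 and |A|-r(A)=0: 45.

45


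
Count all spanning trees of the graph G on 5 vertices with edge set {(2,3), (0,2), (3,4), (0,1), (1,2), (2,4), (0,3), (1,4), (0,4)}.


By Kirchhoff's matrix tree theorem, the number of spanning trees equals
the determinant of any cofactor of the Laplacian matrix L.
G has 5 vertices and 9 edges.
Computing the (4 x 4) cofactor determinant gives 75.

75


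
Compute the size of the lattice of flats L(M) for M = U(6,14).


Flats of U(6,14): every subset of size < 6 is a flat, plus E itself.
Count = C(14,0) + C(14,1) + C(14,2) + C(14,3) + C(14,4) + C(14,5) + 1
     = 1 + 14 + 91 + 364 + 1001 + 2002 + 1
     = 3474.

3474


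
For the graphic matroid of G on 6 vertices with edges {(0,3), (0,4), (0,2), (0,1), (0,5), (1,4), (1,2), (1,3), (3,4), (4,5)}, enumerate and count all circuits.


A circuit in a graphic matroid = edge set of a simple cycle.
G has 6 vertices and 10 edges.
Enumerating all minimal edge subsets forming cycles...
Total circuits found: 19.

19


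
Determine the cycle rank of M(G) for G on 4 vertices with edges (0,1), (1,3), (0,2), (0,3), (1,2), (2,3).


Cycle rank (nullity) = |E| - r(M) = |E| - (|V| - c).
|E| = 6, |V| = 4, c = 1.
Nullity = 6 - (4 - 1) = 6 - 3 = 3.

3


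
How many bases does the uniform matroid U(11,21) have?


Bases of U(11,21) are all 11-element subsets of the 21-element ground set.
Number of bases = C(21,11).
(21 choose 11) = 352716.

352716


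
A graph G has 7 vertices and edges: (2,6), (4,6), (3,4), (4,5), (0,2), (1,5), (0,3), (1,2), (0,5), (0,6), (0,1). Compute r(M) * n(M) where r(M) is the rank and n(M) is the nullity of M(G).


r(M) = |V| - c = 7 - 1 = 6.
nullity = |E| - r(M) = 11 - 6 = 5.
Product = 6 * 5 = 30.

30


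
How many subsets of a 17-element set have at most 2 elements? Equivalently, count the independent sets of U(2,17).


Independent sets of U(2,17) are all subsets of size <= 2.
Count = (17 choose 0) + (17 choose 1) + (17 choose 2)
     = 1 + 17 + 136
     = 154.

154


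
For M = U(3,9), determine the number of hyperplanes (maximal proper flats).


Hyperplanes of U(3,9) are flats of rank 2.
In a uniform matroid, these are exactly the (2)-element subsets.
Count = C(9,2) = (9 * 8) / (1 * 2) = 36.

36


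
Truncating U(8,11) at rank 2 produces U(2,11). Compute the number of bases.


Truncating U(8,11) to rank 2 gives U(2,11).
Bases of U(2,11) are all 2-element subsets of 11 elements.
Number of bases = C(11,2) = (11 * 10) / (1 * 2) = 55.

55


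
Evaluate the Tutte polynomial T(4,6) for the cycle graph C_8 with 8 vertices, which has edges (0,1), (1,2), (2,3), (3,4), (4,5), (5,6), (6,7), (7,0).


T(C_8; x,y) = x + x^2 + ... + x^(7) + y.
T(4,6) = 4^1 + 4^2 + 4^3 + 4^4 + 4^5 + 4^6 + 4^7 + 6
= 4 + 16 + 64 + 256 + 1024 + 4096 + 16384 + 6
= 21850.

21850


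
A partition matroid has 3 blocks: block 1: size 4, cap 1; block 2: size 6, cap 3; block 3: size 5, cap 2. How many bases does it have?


A basis picks exactly ci elements from block i.
Number of bases = product of C(|Si|, ci).
= C(4,1) * C(6,3) * C(5,2)
= 4 * 20 * 10
= 800.

800


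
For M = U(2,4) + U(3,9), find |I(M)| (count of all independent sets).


For a direct sum, |I(M1+M2)| = |I(M1)| * |I(M2)|.
|I(U(2,4))| = sum C(4,k) for k=0..2 = 11.
|I(U(3,9))| = sum C(9,k) for k=0..3 = 130.
Total = 11 * 130 = 1430.

1430


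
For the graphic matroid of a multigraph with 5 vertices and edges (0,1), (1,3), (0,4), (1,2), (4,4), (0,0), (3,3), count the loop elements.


In a graphic matroid, a loop is a self-loop edge (u,u) with rank 0.
Examining all 7 edges for self-loops...
Self-loops found: (4,4), (0,0), (3,3)
Number of loops = 3.

3


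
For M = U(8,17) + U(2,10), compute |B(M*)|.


(M1+M2)* = M1* + M2*.
M1* = U(9,17), bases: C(17,9) = 24310.
M2* = U(8,10), bases: C(10,8) = 45.
|B(M*)| = 24310 * 45 = 1093950.

1093950


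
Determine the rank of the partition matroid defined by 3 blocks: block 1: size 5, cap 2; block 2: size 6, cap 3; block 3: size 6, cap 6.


Rank of a partition matroid = sum of min(|Si|, ci) for each block.
= min(5,2) + min(6,3) + min(6,6)
= 2 + 3 + 6
= 11.

11


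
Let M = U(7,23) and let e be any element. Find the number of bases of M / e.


Contracting e from U(7,23) gives U(6,22).
Bases of U(6,22) = C(22,6) = 74613.

74613


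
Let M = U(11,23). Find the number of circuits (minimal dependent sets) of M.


In U(11,23), circuits are the (12)-element subsets.
Any set of 12 elements is dependent, and removing any one element gives
an independent set of size 11, so it is a minimal dependent set.
Number of circuits = C(23,12) = 23! / (12! * 11!) = 1352078.

1352078


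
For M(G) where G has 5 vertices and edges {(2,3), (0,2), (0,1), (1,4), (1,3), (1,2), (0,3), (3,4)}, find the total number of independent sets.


An independent set in a graphic matroid is an acyclic edge subset.
G has 5 vertices and 8 edges.
Enumerate all 2^8 = 256 subsets, checking for acyclicity.
Total independent sets = 128.

128


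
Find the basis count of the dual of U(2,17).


The dual of U(r,n) is U(n-r, n) = U(15,17).
Bases of U(15,17) are all (15)-element subsets.
|B(M*)| = C(17,15) = 17! / (15! * 2!) = 136.

136


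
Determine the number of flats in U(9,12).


Flats of U(9,12): every subset of size < 9 is a flat, plus E itself.
Count = (12 choose 0) + (12 choose 1) + (12 choose 2) + (12 choose 3) + (12 choose 4) + (12 choose 5) + (12 choose 6) + (12 choose 7) + (12 choose 8) + 1
     = 1 + 12 + 66 + 220 + 495 + 792 + 924 + 792 + 495 + 1
     = 3798.

3798


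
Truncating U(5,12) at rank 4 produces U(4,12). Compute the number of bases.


Truncating U(5,12) to rank 4 gives U(4,12).
Bases of U(4,12) are all 4-element subsets of 12 elements.
Number of bases = C(12,4) = 12! / (4! * 8!) = 495.

495


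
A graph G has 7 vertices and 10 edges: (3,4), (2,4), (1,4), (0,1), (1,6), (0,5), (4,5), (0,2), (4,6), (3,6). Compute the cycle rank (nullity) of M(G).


Cycle rank (nullity) = |E| - r(M) = |E| - (|V| - c).
|E| = 10, |V| = 7, c = 1.
Nullity = 10 - (7 - 1) = 10 - 6 = 4.

4


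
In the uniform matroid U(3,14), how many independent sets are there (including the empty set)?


Independent sets of U(3,14) are all subsets of size <= 3.
Count = C(14,0) + C(14,1) + C(14,2) + C(14,3)
     = 1 + 14 + 91 + 364
     = 470.

470


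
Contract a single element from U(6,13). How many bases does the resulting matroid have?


Contracting e from U(6,13) gives U(5,12).
Bases of U(5,12) = (12 choose 5) = 792.

792


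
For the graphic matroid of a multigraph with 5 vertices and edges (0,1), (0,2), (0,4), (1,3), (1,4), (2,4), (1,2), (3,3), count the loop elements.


In a graphic matroid, a loop is a self-loop edge (u,u) with rank 0.
Examining all 8 edges for self-loops...
Self-loops found: (3,3)
Number of loops = 1.

1


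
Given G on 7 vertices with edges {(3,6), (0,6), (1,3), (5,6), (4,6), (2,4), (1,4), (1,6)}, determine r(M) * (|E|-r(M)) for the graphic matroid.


r(M) = |V| - c = 7 - 1 = 6.
nullity = |E| - r(M) = 8 - 6 = 2.
Product = 6 * 2 = 12.

12


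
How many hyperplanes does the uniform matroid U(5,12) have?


Hyperplanes of U(5,12) are flats of rank 4.
In a uniform matroid, these are exactly the (4)-element subsets.
Count = C(12,4) = 12! / (4! * 8!) = 495.

495


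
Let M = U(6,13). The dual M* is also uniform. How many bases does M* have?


The dual of U(r,n) is U(n-r, n) = U(7,13).
Bases of U(7,13) are all (7)-element subsets.
|B(M*)| = C(13,7) = 1716.

1716


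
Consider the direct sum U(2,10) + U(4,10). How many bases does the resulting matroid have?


Bases of a direct sum M1 + M2: |B| = |B(M1)| * |B(M2)|.
|B(U(2,10))| = C(10,2) = 45.
|B(U(4,10))| = C(10,4) = 210.
Total bases = 45 * 210 = 9450.

9450


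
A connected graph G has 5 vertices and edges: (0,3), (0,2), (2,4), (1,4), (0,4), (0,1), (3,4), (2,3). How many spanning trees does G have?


By Kirchhoff's matrix tree theorem, the number of spanning trees equals
the determinant of any cofactor of the Laplacian matrix L.
G has 5 vertices and 8 edges.
Computing the (4 x 4) cofactor determinant gives 40.

40


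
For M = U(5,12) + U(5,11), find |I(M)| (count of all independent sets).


For a direct sum, |I(M1+M2)| = |I(M1)| * |I(M2)|.
|I(U(5,12))| = sum C(12,k) for k=0..5 = 1586.
|I(U(5,11))| = sum C(11,k) for k=0..5 = 1024.
Total = 1586 * 1024 = 1624064.

1624064


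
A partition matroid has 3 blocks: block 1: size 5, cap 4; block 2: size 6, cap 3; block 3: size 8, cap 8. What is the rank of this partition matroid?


Rank of a partition matroid = sum of min(|Si|, ci) for each block.
= min(5,4) + min(6,3) + min(8,8)
= 4 + 3 + 8
= 15.

15


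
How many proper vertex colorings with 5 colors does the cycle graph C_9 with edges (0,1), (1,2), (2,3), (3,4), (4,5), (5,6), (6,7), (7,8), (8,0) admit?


P(C_9, k) = (k-1)^9 + (-1)^9*(k-1).
P(5) = (4)^9 - 4
= 262144 - 4 = 262140.

262140


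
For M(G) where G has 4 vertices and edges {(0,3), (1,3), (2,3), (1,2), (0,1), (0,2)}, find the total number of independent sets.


An independent set in a graphic matroid is an acyclic edge subset.
G has 4 vertices and 6 edges.
Enumerate all 2^6 = 64 subsets, checking for acyclicity.
Total independent sets = 38.

38


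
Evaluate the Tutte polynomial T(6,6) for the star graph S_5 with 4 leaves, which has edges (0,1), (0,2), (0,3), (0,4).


A star on 5 vertices is a tree with 4 edges.
T(x,y) = x^(4) for any tree.
T(6,6) = 6^4 = 1296.

1296


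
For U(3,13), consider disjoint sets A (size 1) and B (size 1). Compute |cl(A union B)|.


|A union B| = 1 + 1 = 2 (disjoint).
In U(3,13), cl(S) = S if |S| < 3, else cl(S) = E.
Since 2 < 3, cl(A union B) = A union B.
|cl(A union B)| = 2.

2


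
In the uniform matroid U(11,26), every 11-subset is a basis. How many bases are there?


Bases of U(11,26) are all 11-element subsets of the 26-element ground set.
Number of bases = C(26,11).
(26 choose 11) = 7726160.

7726160


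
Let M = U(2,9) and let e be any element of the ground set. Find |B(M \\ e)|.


Deleting e from U(2,9) gives U(2,8) since n > r.
Bases of U(2,8) = C(8,2) = 8! / (2! * 6!) = 28.

28


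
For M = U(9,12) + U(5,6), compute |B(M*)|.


(M1+M2)* = M1* + M2*.
M1* = U(3,12), bases: C(12,3) = 220.
M2* = U(1,6), bases: C(6,1) = 6.
|B(M*)| = 220 * 6 = 1320.

1320


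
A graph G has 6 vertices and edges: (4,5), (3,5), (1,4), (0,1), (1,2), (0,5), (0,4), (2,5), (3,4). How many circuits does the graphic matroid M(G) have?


A circuit in a graphic matroid = edge set of a simple cycle.
G has 6 vertices and 9 edges.
Enumerating all minimal edge subsets forming cycles...
Total circuits found: 12.

12


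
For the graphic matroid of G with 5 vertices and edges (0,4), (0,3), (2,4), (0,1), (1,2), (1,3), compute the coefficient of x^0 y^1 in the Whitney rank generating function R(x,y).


R(x,y) = sum over A in 2^E of x^(r(E)-r(A)) * y^(|A|-r(A)).
G has 5 vertices, 6 edges. r(E) = 4.
Enumerate all 2^6 = 64 subsets.
Count subsets with r(E)-r(A)=0 and |A|-r(A)=1: 6.

6


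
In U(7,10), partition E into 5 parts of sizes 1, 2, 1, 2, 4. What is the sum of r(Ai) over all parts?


r(Ai) = min(|Ai|, 7) for each part.
Sum = min(1,7) + min(2,7) + min(1,7) + min(2,7) + min(4,7)
    = 1 + 2 + 1 + 2 + 4
    = 10.

10


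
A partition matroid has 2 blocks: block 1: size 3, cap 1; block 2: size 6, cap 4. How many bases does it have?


A basis picks exactly ci elements from block i.
Number of bases = product of C(|Si|, ci).
= C(3,1) * C(6,4)
= 3 * 15
= 45.

45


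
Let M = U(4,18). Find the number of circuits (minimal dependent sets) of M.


In U(4,18), circuits are the (5)-element subsets.
Any set of 5 elements is dependent, and removing any one element gives
an independent set of size 4, so it is a minimal dependent set.
Number of circuits = C(18,5) = 18! / (5! * 13!) = 8568.

8568


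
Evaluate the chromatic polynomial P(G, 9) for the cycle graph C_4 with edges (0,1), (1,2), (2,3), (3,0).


P(C_4, k) = (k-1)^4 + (-1)^4*(k-1).
P(9) = (8)^4 + 8
= 4096 + 8 = 4104.

4104


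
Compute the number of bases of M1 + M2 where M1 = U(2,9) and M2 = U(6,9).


Bases of a direct sum M1 + M2: |B| = |B(M1)| * |B(M2)|.
|B(U(2,9))| = C(9,2) = 36.
|B(U(6,9))| = C(9,6) = 84.
Total bases = 36 * 84 = 3024.

3024


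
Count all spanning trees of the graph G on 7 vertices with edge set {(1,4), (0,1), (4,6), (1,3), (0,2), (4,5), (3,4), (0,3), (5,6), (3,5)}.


By Kirchhoff's matrix tree theorem, the number of spanning trees equals
the determinant of any cofactor of the Laplacian matrix L.
G has 7 vertices and 10 edges.
Computing the (6 x 6) cofactor determinant gives 55.

55


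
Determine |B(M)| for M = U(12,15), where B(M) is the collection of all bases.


Bases of U(12,15) are all 12-element subsets of the 15-element ground set.
Number of bases = C(15,12).
C(15,12) = 455.

455


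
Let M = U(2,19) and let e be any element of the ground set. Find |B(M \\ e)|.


Deleting e from U(2,19) gives U(2,18) since n > r.
Bases of U(2,18) = (18 choose 2) = 153.

153


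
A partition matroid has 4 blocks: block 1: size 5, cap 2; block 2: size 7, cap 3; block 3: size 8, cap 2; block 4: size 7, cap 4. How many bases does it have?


A basis picks exactly ci elements from block i.
Number of bases = product of C(|Si|, ci).
= C(5,2) * C(7,3) * C(8,2) * C(7,4)
= 10 * 35 * 28 * 35
= 343000.

343000


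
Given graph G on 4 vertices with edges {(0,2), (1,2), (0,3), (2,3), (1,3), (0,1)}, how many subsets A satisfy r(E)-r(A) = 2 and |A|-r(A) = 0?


R(x,y) = sum over A in 2^E of x^(r(E)-r(A)) * y^(|A|-r(A)).
G has 4 vertices, 6 edges. r(E) = 3.
Enumerate all 2^6 = 64 subsets.
Count subsets with r(E)-r(A)=2 and |A|-r(A)=0: 6.

6


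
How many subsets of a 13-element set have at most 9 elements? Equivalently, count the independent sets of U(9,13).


Independent sets of U(9,13) are all subsets of size <= 9.
Count = C(13,0) + C(13,1) + C(13,2) + C(13,3) + C(13,4) + C(13,5) + C(13,6) + C(13,7) + C(13,8) + C(13,9)
     = 1 + 13 + 78 + 286 + 715 + 1287 + 1716 + 1716 + 1287 + 715
     = 7814.

7814


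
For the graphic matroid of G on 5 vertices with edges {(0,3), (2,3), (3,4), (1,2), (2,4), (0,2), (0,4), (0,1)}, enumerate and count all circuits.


A circuit in a graphic matroid = edge set of a simple cycle.
G has 5 vertices and 8 edges.
Enumerating all minimal edge subsets forming cycles...
Total circuits found: 12.

12


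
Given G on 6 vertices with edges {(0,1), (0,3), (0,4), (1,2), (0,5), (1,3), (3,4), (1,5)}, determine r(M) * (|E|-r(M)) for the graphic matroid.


r(M) = |V| - c = 6 - 1 = 5.
nullity = |E| - r(M) = 8 - 5 = 3.
Product = 5 * 3 = 15.

15


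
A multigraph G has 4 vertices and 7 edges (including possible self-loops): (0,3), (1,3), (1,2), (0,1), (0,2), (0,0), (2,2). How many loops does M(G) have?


In a graphic matroid, a loop is a self-loop edge (u,u) with rank 0.
Examining all 7 edges for self-loops...
Self-loops found: (0,0), (2,2)
Number of loops = 2.

2


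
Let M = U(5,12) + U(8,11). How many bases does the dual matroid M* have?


(M1+M2)* = M1* + M2*.
M1* = U(7,12), bases: C(12,7) = 792.
M2* = U(3,11), bases: C(11,3) = 165.
|B(M*)| = 792 * 165 = 130680.

130680


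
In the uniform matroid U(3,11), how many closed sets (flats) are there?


Flats of U(3,11): every subset of size < 3 is a flat, plus E itself.
Count = C(11,0) + C(11,1) + C(11,2) + 1
     = 1 + 11 + 55 + 1
     = 68.

68


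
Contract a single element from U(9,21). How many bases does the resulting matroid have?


Contracting e from U(9,21) gives U(8,20).
Bases of U(8,20) = (20 choose 8) = 125970.

125970


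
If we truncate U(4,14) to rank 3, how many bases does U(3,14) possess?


Truncating U(4,14) to rank 3 gives U(3,14).
Bases of U(3,14) are all 3-element subsets of 14 elements.
Number of bases = (14 choose 3) = 364.

364


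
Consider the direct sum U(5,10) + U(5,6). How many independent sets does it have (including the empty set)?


For a direct sum, |I(M1+M2)| = |I(M1)| * |I(M2)|.
|I(U(5,10))| = sum C(10,k) for k=0..5 = 638.
|I(U(5,6))| = sum C(6,k) for k=0..5 = 63.
Total = 638 * 63 = 40194.

40194


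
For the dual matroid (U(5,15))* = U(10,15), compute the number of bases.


The dual of U(r,n) is U(n-r, n) = U(10,15).
Bases of U(10,15) are all (10)-element subsets.
|B(M*)| = (15 choose 10) = 3003.

3003


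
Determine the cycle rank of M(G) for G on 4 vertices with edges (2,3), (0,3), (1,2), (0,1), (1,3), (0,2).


Cycle rank (nullity) = |E| - r(M) = |E| - (|V| - c).
|E| = 6, |V| = 4, c = 1.
Nullity = 6 - (4 - 1) = 6 - 3 = 3.

3


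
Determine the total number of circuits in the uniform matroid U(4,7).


In U(4,7), circuits are the (5)-element subsets.
Any set of 5 elements is dependent, and removing any one element gives
an independent set of size 4, so it is a minimal dependent set.
Number of circuits = (7 choose 5) = 21.

21


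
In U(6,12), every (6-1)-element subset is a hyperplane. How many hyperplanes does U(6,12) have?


Hyperplanes of U(6,12) are flats of rank 5.
In a uniform matroid, these are exactly the (5)-element subsets.
Count = (12 choose 5) = 792.

792


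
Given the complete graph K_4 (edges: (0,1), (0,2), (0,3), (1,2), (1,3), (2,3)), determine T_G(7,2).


T(K_4; x,y) = x^3 + 3x^2 + 4xy + 2x + y^3 + 3y^2 + 2y.
Substituting x=7, y=2:
= 343 + 147 + 56 + 14 + 8 + 12 + 4
= 584.

584


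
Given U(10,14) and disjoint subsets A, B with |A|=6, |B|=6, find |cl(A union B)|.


|A union B| = 6 + 6 = 12 (disjoint).
In U(10,14), cl(S) = S if |S| < 10, else cl(S) = E.
Since 12 >= 10, cl(A union B) = E.
|cl(A union B)| = 14.

14


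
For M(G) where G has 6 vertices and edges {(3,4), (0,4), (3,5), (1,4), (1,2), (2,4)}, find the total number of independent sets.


An independent set in a graphic matroid is an acyclic edge subset.
G has 6 vertices and 6 edges.
Enumerate all 2^6 = 64 subsets, checking for acyclicity.
Total independent sets = 56.

56


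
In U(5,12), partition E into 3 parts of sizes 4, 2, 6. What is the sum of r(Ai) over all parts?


r(Ai) = min(|Ai|, 5) for each part.
Sum = min(4,5) + min(2,5) + min(6,5)
    = 4 + 2 + 5
    = 11.

11


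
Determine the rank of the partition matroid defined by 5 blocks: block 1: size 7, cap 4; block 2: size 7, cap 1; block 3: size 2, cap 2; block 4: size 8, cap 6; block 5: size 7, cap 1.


Rank of a partition matroid = sum of min(|Si|, ci) for each block.
= min(7,4) + min(7,1) + min(2,2) + min(8,6) + min(7,1)
= 4 + 1 + 2 + 6 + 1
= 14.

14


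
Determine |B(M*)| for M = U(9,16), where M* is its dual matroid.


The dual of U(r,n) is U(n-r, n) = U(7,16).
Bases of U(7,16) are all (7)-element subsets.
|B(M*)| = (16 choose 7) = 11440.

11440


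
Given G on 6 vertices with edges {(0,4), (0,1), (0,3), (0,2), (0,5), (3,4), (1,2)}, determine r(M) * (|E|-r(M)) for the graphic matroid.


r(M) = |V| - c = 6 - 1 = 5.
nullity = |E| - r(M) = 7 - 5 = 2.
Product = 5 * 2 = 10.

10


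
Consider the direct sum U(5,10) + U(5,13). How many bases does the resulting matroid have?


Bases of a direct sum M1 + M2: |B| = |B(M1)| * |B(M2)|.
|B(U(5,10))| = C(10,5) = 252.
|B(U(5,13))| = C(13,5) = 1287.
Total bases = 252 * 1287 = 324324.

324324


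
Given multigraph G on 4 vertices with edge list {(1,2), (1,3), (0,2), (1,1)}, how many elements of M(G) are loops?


In a graphic matroid, a loop is a self-loop edge (u,u) with rank 0.
Examining all 4 edges for self-loops...
Self-loops found: (1,1)
Number of loops = 1.

1


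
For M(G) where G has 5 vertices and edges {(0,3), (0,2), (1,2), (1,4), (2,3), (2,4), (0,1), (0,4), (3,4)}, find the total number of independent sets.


An independent set in a graphic matroid is an acyclic edge subset.
G has 5 vertices and 9 edges.
Enumerate all 2^9 = 512 subsets, checking for acyclicity.
Total independent sets = 198.

198


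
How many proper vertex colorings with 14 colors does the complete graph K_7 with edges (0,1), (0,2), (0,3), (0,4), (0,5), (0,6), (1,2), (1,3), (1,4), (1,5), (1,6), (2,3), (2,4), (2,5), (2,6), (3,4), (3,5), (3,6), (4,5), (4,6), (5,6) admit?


P(K_7, k) = k(k-1)(k-2)...(k-6).
P(14) = (14) * (13) * (12) * (11) * (10) * (9) * (8) = 17297280.

17297280


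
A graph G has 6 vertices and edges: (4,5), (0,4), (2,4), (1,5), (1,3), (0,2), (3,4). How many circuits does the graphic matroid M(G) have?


A circuit in a graphic matroid = edge set of a simple cycle.
G has 6 vertices and 7 edges.
Enumerating all minimal edge subsets forming cycles...
Total circuits found: 2.

2


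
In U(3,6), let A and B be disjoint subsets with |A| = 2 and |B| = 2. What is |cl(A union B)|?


|A union B| = 2 + 2 = 4 (disjoint).
In U(3,6), cl(S) = S if |S| < 3, else cl(S) = E.
Since 4 >= 3, cl(A union B) = E.
|cl(A union B)| = 6.

6


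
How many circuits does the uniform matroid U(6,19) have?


In U(6,19), circuits are the (7)-element subsets.
Any set of 7 elements is dependent, and removing any one element gives
an independent set of size 6, so it is a minimal dependent set.
Number of circuits = C(19,7) = 19! / (7! * 12!) = 50388.

50388


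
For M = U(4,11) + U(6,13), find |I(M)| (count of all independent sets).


For a direct sum, |I(M1+M2)| = |I(M1)| * |I(M2)|.
|I(U(4,11))| = sum C(11,k) for k=0..4 = 562.
|I(U(6,13))| = sum C(13,k) for k=0..6 = 4096.
Total = 562 * 4096 = 2301952.

2301952


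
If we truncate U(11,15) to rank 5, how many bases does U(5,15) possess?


Truncating U(11,15) to rank 5 gives U(5,15).
Bases of U(5,15) are all 5-element subsets of 15 elements.
Number of bases = C(15,5) = 3003.

3003


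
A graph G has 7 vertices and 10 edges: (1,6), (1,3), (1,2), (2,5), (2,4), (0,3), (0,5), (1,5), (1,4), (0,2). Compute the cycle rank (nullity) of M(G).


Cycle rank (nullity) = |E| - r(M) = |E| - (|V| - c).
|E| = 10, |V| = 7, c = 1.
Nullity = 10 - (7 - 1) = 10 - 6 = 4.

4


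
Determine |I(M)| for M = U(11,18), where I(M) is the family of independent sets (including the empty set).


Independent sets of U(11,18) are all subsets of size <= 11.
Count = (18 choose 0) + (18 choose 1) + (18 choose 2) + (18 choose 3) + (18 choose 4) + (18 choose 5) + (18 choose 6) + (18 choose 7) + (18 choose 8) + (18 choose 9) + (18 choose 10) + (18 choose 11)
     = 1 + 18 + 153 + 816 + 3060 + 8568 + 18564 + 31824 + 43758 + 48620 + 43758 + 31824
     = 230964.

230964


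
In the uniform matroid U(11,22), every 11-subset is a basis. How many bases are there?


Bases of U(11,22) are all 11-element subsets of the 22-element ground set.
Number of bases = C(22,11).
(22 choose 11) = 705432.

705432


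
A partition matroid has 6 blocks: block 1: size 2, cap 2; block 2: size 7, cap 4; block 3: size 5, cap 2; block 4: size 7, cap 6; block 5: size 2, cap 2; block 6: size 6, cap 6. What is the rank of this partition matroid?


Rank of a partition matroid = sum of min(|Si|, ci) for each block.
= min(2,2) + min(7,4) + min(5,2) + min(7,6) + min(2,2) + min(6,6)
= 2 + 4 + 2 + 6 + 2 + 6
= 22.

22


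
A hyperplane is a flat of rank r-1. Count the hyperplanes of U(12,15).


Hyperplanes of U(12,15) are flats of rank 11.
In a uniform matroid, these are exactly the (11)-element subsets.
Count = C(15,11) = 1365.

1365


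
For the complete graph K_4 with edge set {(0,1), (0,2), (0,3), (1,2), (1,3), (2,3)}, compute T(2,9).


T(K_4; x,y) = x^3 + 3x^2 + 4xy + 2x + y^3 + 3y^2 + 2y.
Substituting x=2, y=9:
= 8 + 12 + 72 + 4 + 729 + 243 + 18
= 1086.

1086


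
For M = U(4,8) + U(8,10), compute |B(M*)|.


(M1+M2)* = M1* + M2*.
M1* = U(4,8), bases: C(8,4) = 70.
M2* = U(2,10), bases: C(10,2) = 45.
|B(M*)| = 70 * 45 = 3150.

3150


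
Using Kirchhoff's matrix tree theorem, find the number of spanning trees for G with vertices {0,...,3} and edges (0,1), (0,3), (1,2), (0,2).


By Kirchhoff's matrix tree theorem, the number of spanning trees equals
the determinant of any cofactor of the Laplacian matrix L.
G has 4 vertices and 4 edges.
Computing the (3 x 3) cofactor determinant gives 3.

3


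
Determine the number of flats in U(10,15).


Flats of U(10,15): every subset of size < 10 is a flat, plus E itself.
Count = C(15,0) + C(15,1) + C(15,2) + C(15,3) + C(15,4) + C(15,5) + C(15,6) + C(15,7) + C(15,8) + C(15,9) + 1
     = 1 + 15 + 105 + 455 + 1365 + 3003 + 5005 + 6435 + 6435 + 5005 + 1
     = 27825.

27825


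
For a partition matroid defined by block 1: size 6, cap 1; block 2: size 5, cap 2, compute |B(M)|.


A basis picks exactly ci elements from block i.
Number of bases = product of C(|Si|, ci).
= C(6,1) * C(5,2)
= 6 * 10
= 60.

60


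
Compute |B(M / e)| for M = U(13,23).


Contracting e from U(13,23) gives U(12,22).
Bases of U(12,22) = (22 choose 12) = 646646.

646646


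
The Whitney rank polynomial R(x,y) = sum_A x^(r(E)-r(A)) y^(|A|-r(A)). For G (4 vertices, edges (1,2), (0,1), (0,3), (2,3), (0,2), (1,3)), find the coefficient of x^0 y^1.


R(x,y) = sum over A in 2^E of x^(r(E)-r(A)) * y^(|A|-r(A)).
G has 4 vertices, 6 edges. r(E) = 3.
Enumerate all 2^6 = 64 subsets.
Count subsets with r(E)-r(A)=0 and |A|-r(A)=1: 15.

15


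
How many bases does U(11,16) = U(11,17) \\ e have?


Deleting e from U(11,17) gives U(11,16) since n > r.
Bases of U(11,16) = (16 choose 11) = 4368.

4368


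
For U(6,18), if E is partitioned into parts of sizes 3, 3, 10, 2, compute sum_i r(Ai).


r(Ai) = min(|Ai|, 6) for each part.
Sum = min(3,6) + min(3,6) + min(10,6) + min(2,6)
    = 3 + 3 + 6 + 2
    = 14.

14


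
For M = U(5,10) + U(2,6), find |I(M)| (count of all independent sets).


For a direct sum, |I(M1+M2)| = |I(M1)| * |I(M2)|.
|I(U(5,10))| = sum C(10,k) for k=0..5 = 638.
|I(U(2,6))| = sum C(6,k) for k=0..2 = 22.
Total = 638 * 22 = 14036.

14036


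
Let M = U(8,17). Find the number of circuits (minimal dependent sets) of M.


In U(8,17), circuits are the (9)-element subsets.
Any set of 9 elements is dependent, and removing any one element gives
an independent set of size 8, so it is a minimal dependent set.
Number of circuits = (17 choose 9) = 24310.

24310


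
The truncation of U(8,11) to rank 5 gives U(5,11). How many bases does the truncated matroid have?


Truncating U(8,11) to rank 5 gives U(5,11).
Bases of U(5,11) are all 5-element subsets of 11 elements.
Number of bases = C(11,5) = 11! / (5! * 6!) = 462.

462


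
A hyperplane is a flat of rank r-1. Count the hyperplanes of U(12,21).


Hyperplanes of U(12,21) are flats of rank 11.
In a uniform matroid, these are exactly the (11)-element subsets.
Count = (21 choose 11) = 352716.

352716


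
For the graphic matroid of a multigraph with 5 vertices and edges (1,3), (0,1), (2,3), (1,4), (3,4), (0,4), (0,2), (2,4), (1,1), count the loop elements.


In a graphic matroid, a loop is a self-loop edge (u,u) with rank 0.
Examining all 9 edges for self-loops...
Self-loops found: (1,1)
Number of loops = 1.

1


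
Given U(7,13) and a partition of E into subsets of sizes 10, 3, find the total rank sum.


r(Ai) = min(|Ai|, 7) for each part.
Sum = min(10,7) + min(3,7)
    = 7 + 3
    = 10.

10


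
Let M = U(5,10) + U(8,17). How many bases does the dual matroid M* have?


(M1+M2)* = M1* + M2*.
M1* = U(5,10), bases: C(10,5) = 252.
M2* = U(9,17), bases: C(17,9) = 24310.
|B(M*)| = 252 * 24310 = 6126120.

6126120


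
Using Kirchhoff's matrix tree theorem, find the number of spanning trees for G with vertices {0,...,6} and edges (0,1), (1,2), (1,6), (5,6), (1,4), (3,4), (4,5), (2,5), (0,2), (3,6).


By Kirchhoff's matrix tree theorem, the number of spanning trees equals
the determinant of any cofactor of the Laplacian matrix L.
G has 7 vertices and 10 edges.
Computing the (6 x 6) cofactor determinant gives 96.

96


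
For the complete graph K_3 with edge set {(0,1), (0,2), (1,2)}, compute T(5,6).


T(K_3; x,y) = x^2 + x + y.
T(5,6) = 25 + 5 + 6 = 36.

36


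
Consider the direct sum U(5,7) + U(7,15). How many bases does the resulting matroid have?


Bases of a direct sum M1 + M2: |B| = |B(M1)| * |B(M2)|.
|B(U(5,7))| = C(7,5) = 21.
|B(U(7,15))| = C(15,7) = 6435.
Total bases = 21 * 6435 = 135135.

135135


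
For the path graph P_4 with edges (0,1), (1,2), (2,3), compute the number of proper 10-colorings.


P(P_4, k) = k * (k-1)^(3).
P(10) = 10 * 9^3 = 10 * 729 = 7290.

7290


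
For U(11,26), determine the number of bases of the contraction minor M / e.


Contracting e from U(11,26) gives U(10,25).
Bases of U(10,25) = C(25,10) = 3268760.

3268760


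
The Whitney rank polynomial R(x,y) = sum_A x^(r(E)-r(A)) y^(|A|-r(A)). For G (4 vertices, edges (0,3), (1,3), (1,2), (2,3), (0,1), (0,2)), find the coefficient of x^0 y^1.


R(x,y) = sum over A in 2^E of x^(r(E)-r(A)) * y^(|A|-r(A)).
G has 4 vertices, 6 edges. r(E) = 3.
Enumerate all 2^6 = 64 subsets.
Count subsets with r(E)-r(A)=0 and |A|-r(A)=1: 15.

15


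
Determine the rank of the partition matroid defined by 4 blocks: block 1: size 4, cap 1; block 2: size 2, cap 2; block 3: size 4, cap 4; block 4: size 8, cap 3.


Rank of a partition matroid = sum of min(|Si|, ci) for each block.
= min(4,1) + min(2,2) + min(4,4) + min(8,3)
= 1 + 2 + 4 + 3
= 10.

10


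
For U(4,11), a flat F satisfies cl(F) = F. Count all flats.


Flats of U(4,11): every subset of size < 4 is a flat, plus E itself.
Count = C(11,0) + C(11,1) + C(11,2) + C(11,3) + 1
     = 1 + 11 + 55 + 165 + 1
     = 233.

233


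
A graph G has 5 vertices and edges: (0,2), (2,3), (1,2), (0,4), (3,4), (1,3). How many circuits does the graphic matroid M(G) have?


A circuit in a graphic matroid = edge set of a simple cycle.
G has 5 vertices and 6 edges.
Enumerating all minimal edge subsets forming cycles...
Total circuits found: 3.

3


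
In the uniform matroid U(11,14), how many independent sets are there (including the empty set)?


Independent sets of U(11,14) are all subsets of size <= 11.
Count = C(14,0) + C(14,1) + C(14,2) + C(14,3) + C(14,4) + C(14,5) + C(14,6) + C(14,7) + C(14,8) + C(14,9) + C(14,10) + C(14,11)
     = 1 + 14 + 91 + 364 + 1001 + 2002 + 3003 + 3432 + 3003 + 2002 + 1001 + 364
     = 16278.

16278


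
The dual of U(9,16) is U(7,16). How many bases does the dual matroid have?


The dual of U(r,n) is U(n-r, n) = U(7,16).
Bases of U(7,16) are all (7)-element subsets.
|B(M*)| = (16 choose 7) = 11440.

11440


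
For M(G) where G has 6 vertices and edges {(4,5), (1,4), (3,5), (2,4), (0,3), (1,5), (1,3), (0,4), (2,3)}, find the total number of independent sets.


An independent set in a graphic matroid is an acyclic edge subset.
G has 6 vertices and 9 edges.
Enumerate all 2^9 = 512 subsets, checking for acyclicity.
Total independent sets = 300.

300


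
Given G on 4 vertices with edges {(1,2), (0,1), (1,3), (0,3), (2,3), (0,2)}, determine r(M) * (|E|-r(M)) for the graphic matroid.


r(M) = |V| - c = 4 - 1 = 3.
nullity = |E| - r(M) = 6 - 3 = 3.
Product = 3 * 3 = 9.

9
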